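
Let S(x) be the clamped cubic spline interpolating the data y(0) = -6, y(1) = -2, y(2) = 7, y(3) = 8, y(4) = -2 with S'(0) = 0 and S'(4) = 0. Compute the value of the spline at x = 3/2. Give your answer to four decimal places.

2.5134

Write M_i for S''(x_i). With h_i = 1, 1, 1, 1 and divided differences Δ_i = 4, 9, 1, -10, the continuity of S' gives the tridiagonal system
  1·M_0 + 4·M_1 + 1·M_2 = 6(Δ_1 - Δ_0) = 30
  1·M_1 + 4·M_2 + 1·M_3 = 6(Δ_2 - Δ_1) = -48
  1·M_2 + 4·M_3 + 1·M_4 = 6(Δ_3 - Δ_2) = -66
Clamped end conditions give two more equations: 2h_0·M_0 + h_0·M_1 = 6(Δ_0 - S'(0)) = 24 and h_3·M_3 + 2h_3·M_4 = 6(S'(4) - Δ_3) = 60.
Solving the tridiagonal system: M_0 = 117/14, M_1 = 51/7, M_2 = -15/2, M_3 = -177/7, M_4 = 597/14.
On [1, 2], S(x) = -2 + 219/28·(x - 1) + 51/14·(x - 1)² - 69/28·(x - 1)³.
With (x - 1) = 1/2: S(3/2) = 563/224.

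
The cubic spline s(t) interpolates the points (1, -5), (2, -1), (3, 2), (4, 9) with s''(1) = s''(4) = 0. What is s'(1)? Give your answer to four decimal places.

Write σ_i for s''(x_i). With h_i = 1, 1, 1 and divided differences Δ_i = 4, 3, 7, the continuity of s' gives the tridiagonal system
  1·σ_0 + 4·σ_1 + 1·σ_2 = 6(Δ_1 - Δ_0) = -6
  1·σ_1 + 4·σ_2 + 1·σ_3 = 6(Δ_2 - Δ_1) = 24
Natural end conditions: σ_0 = σ_3 = 0.
Forward elimination and back-substitution give σ_0 = 0, σ_1 = -16/5, σ_2 = 34/5, σ_3 = 0.
On [1, 2], s'(t) = b_0 + 2c_0·(t - 1) + 3d_0·(t - 1)² with b_0 = Δ_0 - h_0(2σ_0 + σ_1)/6 = 68/15, c_0 = σ_0/2 = 0, d_0 = (σ_1 - σ_0)/(6h_0) = -8/15. So s'(1) = 68/15.

4.5333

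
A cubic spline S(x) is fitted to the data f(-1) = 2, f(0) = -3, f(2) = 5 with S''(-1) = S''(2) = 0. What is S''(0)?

9

Write m_i for S''(x_i). With h_i = 1, 2 and divided differences Δ_i = -5, 4, the continuity of S' gives the tridiagonal system
  1·m_0 + 6·m_1 + 2·m_2 = 6(Δ_1 - Δ_0) = 54
Natural end conditions: m_0 = m_2 = 0.
Solving the tridiagonal system: m_0 = 0, m_1 = 9, m_2 = 0.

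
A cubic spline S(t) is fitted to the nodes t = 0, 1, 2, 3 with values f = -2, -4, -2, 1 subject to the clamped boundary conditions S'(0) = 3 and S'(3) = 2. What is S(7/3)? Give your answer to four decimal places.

-0.8272

Let M_i = S''(x_i). Step sizes h_i = 1, 1, 1; slopes of the chords Δ_i = (y_(i+1) - y_i)/h_i = -2, 2, 3.
  1·M_0 + 4·M_1 + 1·M_2 = 6(Δ_1 - Δ_0) = 24
  1·M_1 + 4·M_2 + 1·M_3 = 6(Δ_2 - Δ_1) = 6
Clamped end conditions give two more equations: 2h_0·M_0 + h_0·M_1 = 6(Δ_0 - S'(0)) = -30 and h_2·M_2 + 2h_2·M_3 = 6(S'(3) - Δ_2) = -6.
Solving: M_0 = -62/3, M_1 = 34/3, M_2 = -2/3, M_3 = -8/3.
On [2, 3], S(t) = -2 + 11/3·(t - 2) - 1/3·(t - 2)² - 1/3·(t - 2)³.
With (t - 2) = 1/3: S(7/3) = -67/81.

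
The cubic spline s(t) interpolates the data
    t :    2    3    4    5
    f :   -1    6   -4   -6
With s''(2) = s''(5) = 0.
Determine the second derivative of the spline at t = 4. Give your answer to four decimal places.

With M_i denoting the second derivative at x_i, h_i = 1, 1, 1, and Δ_i = (y_(i+1) − y_i)/h_i = 7, -10, -2:
  1·M_0 + 4·M_1 + 1·M_2 = 6(Δ_1 - Δ_0) = -102
  1·M_1 + 4·M_2 + 1·M_3 = 6(Δ_2 - Δ_1) = 48
Natural end conditions: M_0 = M_3 = 0.
Hence M_0 = 0, M_1 = -152/5, M_2 = 98/5, M_3 = 0.

19.6000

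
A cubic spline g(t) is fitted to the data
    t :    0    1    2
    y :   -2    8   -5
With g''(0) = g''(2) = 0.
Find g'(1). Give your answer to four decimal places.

-1.5000

Put M_i = g'' at the i-th knot. Here h = (1, 1) and Δ = (10, -13), so the interior equations h_(i-1)·M_(i-1) + 2(h_(i-1)+h_i)·M_i + h_i·M_(i+1) = 6(Δ_i − Δ_(i-1)) read
  1·M_0 + 4·M_1 + 1·M_2 = 6(Δ_1 - Δ_0) = -138
Natural end conditions: M_0 = M_2 = 0.
Solving: M_0 = 0, M_1 = -69/2, M_2 = 0.
On [1, 2], g'(t) = b_1 + 2c_1·(t - 1) + 3d_1·(t - 1)² with b_1 = Δ_1 - h_1(2M_1 + M_2)/6 = -3/2, c_1 = M_1/2 = -69/4, d_1 = (M_2 - M_1)/(6h_1) = 23/4. So g'(1) = -3/2.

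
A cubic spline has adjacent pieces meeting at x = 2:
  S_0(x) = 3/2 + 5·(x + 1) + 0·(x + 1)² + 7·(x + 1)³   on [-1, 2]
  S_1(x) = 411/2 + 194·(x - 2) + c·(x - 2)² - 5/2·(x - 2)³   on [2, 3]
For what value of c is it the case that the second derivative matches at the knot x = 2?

63

S_0''(x) = 0 + 42·(x + 1), so S_0''(2) = 126. On the right, S_1''(2) = 2c, so c = 63.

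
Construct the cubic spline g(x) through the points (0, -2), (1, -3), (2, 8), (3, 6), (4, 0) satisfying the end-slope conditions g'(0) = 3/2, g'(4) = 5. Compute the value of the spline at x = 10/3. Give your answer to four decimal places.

2.7130

With m_i denoting the second derivative at x_i, h_i = 1, 1, 1, 1, and Δ_i = (y_(i+1) − y_i)/h_i = -1, 11, -2, -6:
  1·m_0 + 4·m_1 + 1·m_2 = 6(Δ_1 - Δ_0) = 72
  1·m_1 + 4·m_2 + 1·m_3 = 6(Δ_2 - Δ_1) = -78
  1·m_2 + 4·m_3 + 1·m_4 = 6(Δ_3 - Δ_2) = -24
Clamped end conditions give two more equations: 2h_0·m_0 + h_0·m_1 = 6(Δ_0 - g'(0)) = -15 and h_3·m_3 + 2h_3·m_4 = 6(g'(4) - Δ_3) = 66.
Hence m_0 = -179/8, m_1 = 119/4, m_2 = -197/8, m_3 = -37/4, m_4 = 301/8.
On [3, 4], g(x) = 6 - 147/16·(x - 3) - 37/8·(x - 3)² + 125/16·(x - 3)³.
With (x - 3) = 1/3: g(10/3) = 293/108.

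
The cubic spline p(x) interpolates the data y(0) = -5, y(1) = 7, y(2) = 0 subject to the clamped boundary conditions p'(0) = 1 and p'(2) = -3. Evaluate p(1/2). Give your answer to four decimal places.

0.5938

Put σ_i = p'' at the i-th knot. Here h = (1, 1) and Δ = (12, -7), so the interior equations h_(i-1)·σ_(i-1) + 2(h_(i-1)+h_i)·σ_i + h_i·σ_(i+1) = 6(Δ_i − Δ_(i-1)) read
  1·σ_0 + 4·σ_1 + 1·σ_2 = 6(Δ_1 - Δ_0) = -114
Clamped end conditions give two more equations: 2h_0·σ_0 + h_0·σ_1 = 6(Δ_0 - p'(0)) = 66 and h_1·σ_1 + 2h_1·σ_2 = 6(p'(2) - Δ_1) = 24.
Solving the tridiagonal system: σ_0 = 119/2, σ_1 = -53, σ_2 = 77/2.
On [0, 1], p(x) = -5 + 1·x + 119/4·x² - 75/4·x³.
With x = 1/2: p(1/2) = 19/32.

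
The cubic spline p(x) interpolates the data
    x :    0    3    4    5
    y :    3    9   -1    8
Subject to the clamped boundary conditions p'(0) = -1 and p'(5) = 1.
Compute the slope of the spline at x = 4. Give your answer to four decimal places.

Write M_i for p''(x_i). With h_i = 3, 1, 1 and divided differences Δ_i = 2, -10, 9, the continuity of p' gives the tridiagonal system
  3·M_0 + 8·M_1 + 1·M_2 = 6(Δ_1 - Δ_0) = -72
  1·M_1 + 4·M_2 + 1·M_3 = 6(Δ_2 - Δ_1) = 114
Clamped end conditions give two more equations: 2h_0·M_0 + h_0·M_1 = 6(Δ_0 - p'(0)) = 18 and h_2·M_2 + 2h_2·M_3 = 6(p'(5) - Δ_2) = -48.
Solving: M_0 = 368/29, M_1 = -562/29, M_2 = 1304/29, M_3 = -1348/29.
On [4, 5], p'(x) = b_2 + 2c_2·(x - 4) + 3d_2·(x - 4)² with b_2 = Δ_2 - h_2(2M_2 + M_3)/6 = 51/29, c_2 = M_2/2 = 652/29, d_2 = (M_3 - M_2)/(6h_2) = -442/29. So p'(4) = 51/29.

1.7586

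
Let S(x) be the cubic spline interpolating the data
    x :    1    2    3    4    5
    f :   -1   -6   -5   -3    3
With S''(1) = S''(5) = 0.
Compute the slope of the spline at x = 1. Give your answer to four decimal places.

-6.6071

Let m_i = S''(x_i). Step sizes h_i = 1, 1, 1, 1; slopes of the chords Δ_i = (y_(i+1) - y_i)/h_i = -5, 1, 2, 6.
  1·m_0 + 4·m_1 + 1·m_2 = 6(Δ_1 - Δ_0) = 36
  1·m_1 + 4·m_2 + 1·m_3 = 6(Δ_2 - Δ_1) = 6
  1·m_2 + 4·m_3 + 1·m_4 = 6(Δ_3 - Δ_2) = 24
Natural end conditions: m_0 = m_4 = 0.
Forward elimination and back-substitution give m_0 = 0, m_1 = 135/14, m_2 = -18/7, m_3 = 93/14, m_4 = 0.
On [1, 2], S'(x) = b_0 + 2c_0·(x - 1) + 3d_0·(x - 1)² with b_0 = Δ_0 - h_0(2m_0 + m_1)/6 = -185/28, c_0 = m_0/2 = 0, d_0 = (m_1 - m_0)/(6h_0) = 45/28. So S'(1) = -185/28.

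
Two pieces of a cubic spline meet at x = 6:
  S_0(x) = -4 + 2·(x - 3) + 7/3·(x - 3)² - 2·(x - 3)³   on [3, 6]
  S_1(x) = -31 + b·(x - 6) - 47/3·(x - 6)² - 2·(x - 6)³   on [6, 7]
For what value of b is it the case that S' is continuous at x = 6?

S_0'(x) = 2 + 14/3·(x - 3) - 6·(x - 3)², so S_0'(6) = -38. On the right, S_1'(6) = b, so b = -38.

-38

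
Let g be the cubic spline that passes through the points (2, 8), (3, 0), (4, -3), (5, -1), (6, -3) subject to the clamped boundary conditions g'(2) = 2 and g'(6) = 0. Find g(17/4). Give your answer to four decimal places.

-2.4372

Let M_i = g''(x_i). Step sizes h_i = 1, 1, 1, 1; slopes of the chords Δ_i = (y_(i+1) - y_i)/h_i = -8, -3, 2, -2.
  1·M_0 + 4·M_1 + 1·M_2 = 6(Δ_1 - Δ_0) = 30
  1·M_1 + 4·M_2 + 1·M_3 = 6(Δ_2 - Δ_1) = 30
  1·M_2 + 4·M_3 + 1·M_4 = 6(Δ_3 - Δ_2) = -24
Clamped end conditions give two more equations: 2h_0·M_0 + h_0·M_1 = 6(Δ_0 - g'(2)) = -60 and h_3·M_3 + 2h_3·M_4 = 6(g'(6) - Δ_3) = 12.
Solving the tridiagonal system: M_0 = -1055/28, M_1 = 215/14, M_2 = 25/4, M_3 = -145/14, M_4 = 313/28.
On [4, 5], g(x) = -3 + 23/14·(x - 4) + 25/8·(x - 4)² - 155/56·(x - 4)³.
With (x - 4) = 1/4: g(17/4) = -8735/3584.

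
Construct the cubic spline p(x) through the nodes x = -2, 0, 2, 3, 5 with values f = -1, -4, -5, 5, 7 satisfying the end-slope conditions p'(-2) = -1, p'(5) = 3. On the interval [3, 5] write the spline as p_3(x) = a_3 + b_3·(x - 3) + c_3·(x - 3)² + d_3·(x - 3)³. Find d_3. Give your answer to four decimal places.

Write M_i for p''(x_i). With h_i = 2, 2, 1, 2 and divided differences Δ_i = -3/2, -1/2, 10, 1, the continuity of p' gives the tridiagonal system
  2·M_0 + 8·M_1 + 2·M_2 = 6(Δ_1 - Δ_0) = 6
  2·M_1 + 6·M_2 + 1·M_3 = 6(Δ_2 - Δ_1) = 63
  1·M_2 + 6·M_3 + 2·M_4 = 6(Δ_3 - Δ_2) = -54
Clamped end conditions give two more equations: 2h_0·M_0 + h_0·M_1 = 6(Δ_0 - p'(-2)) = -3 and h_3·M_3 + 2h_3·M_4 = 6(p'(5) - Δ_3) = 12.
Hence M_0 = 43/61, M_1 = -355/122, M_2 = 850/61, M_3 = -902/61, M_4 = 634/61.
On [3, 5], with p_3(x) = a_3 + b_3·(x - 3) + c_3·(x - 3)² + d_3·(x - 3)³: c_3 = M_3/2 = -451/61, d_3 = (M_4 - M_3)/(6h_3) = 128/61, b_3 = Δ_3 - h_3(2M_3 + M_4)/6 = 451/61.

2.0984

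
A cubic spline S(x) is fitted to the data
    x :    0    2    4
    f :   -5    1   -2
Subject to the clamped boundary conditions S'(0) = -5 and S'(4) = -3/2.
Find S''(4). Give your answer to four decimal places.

Write m_i for S''(x_i). With h_i = 2, 2 and divided differences Δ_i = 3, -3/2, the continuity of S' gives the tridiagonal system
  2·m_0 + 8·m_1 + 2·m_2 = 6(Δ_1 - Δ_0) = -27
Clamped end conditions give two more equations: 2h_0·m_0 + h_0·m_1 = 6(Δ_0 - S'(0)) = 48 and h_1·m_1 + 2h_1·m_2 = 6(S'(4) - Δ_1) = 0.
Hence m_0 = 65/4, m_1 = -17/2, m_2 = 17/4.

4.2500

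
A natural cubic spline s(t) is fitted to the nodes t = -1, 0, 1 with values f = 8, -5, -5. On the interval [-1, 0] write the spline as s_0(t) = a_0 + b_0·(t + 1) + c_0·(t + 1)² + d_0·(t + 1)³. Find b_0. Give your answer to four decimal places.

-16.2500

Write σ_i for s''(x_i). With h_i = 1, 1 and divided differences Δ_i = -13, 0, the continuity of s' gives the tridiagonal system
  1·σ_0 + 4·σ_1 + 1·σ_2 = 6(Δ_1 - Δ_0) = 78
Natural end conditions: σ_0 = σ_2 = 0.
Solving: σ_0 = 0, σ_1 = 39/2, σ_2 = 0.
On [-1, 0], with s_0(t) = a_0 + b_0·(t + 1) + c_0·(t + 1)² + d_0·(t + 1)³: c_0 = σ_0/2 = 0, d_0 = (σ_1 - σ_0)/(6h_0) = 13/4, b_0 = Δ_0 - h_0(2σ_0 + σ_1)/6 = -65/4.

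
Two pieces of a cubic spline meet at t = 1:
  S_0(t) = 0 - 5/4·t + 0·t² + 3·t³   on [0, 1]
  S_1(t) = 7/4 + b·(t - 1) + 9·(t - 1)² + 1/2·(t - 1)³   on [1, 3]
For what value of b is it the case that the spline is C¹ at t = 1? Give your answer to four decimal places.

S_0'(t) = -5/4 + 0·t + 9·t², so S_0'(1) = 31/4. On the right, S_1'(1) = b, so b = 31/4.

7.7500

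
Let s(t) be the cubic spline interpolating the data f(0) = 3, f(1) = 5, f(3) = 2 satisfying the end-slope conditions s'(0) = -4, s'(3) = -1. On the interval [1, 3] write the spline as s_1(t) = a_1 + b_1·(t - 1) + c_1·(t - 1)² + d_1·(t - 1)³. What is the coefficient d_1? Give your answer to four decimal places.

Write m_i for s''(x_i). With h_i = 1, 2 and divided differences Δ_i = 2, -3/2, the continuity of s' gives the tridiagonal system
  1·m_0 + 6·m_1 + 2·m_2 = 6(Δ_1 - Δ_0) = -21
Clamped end conditions give two more equations: 2h_0·m_0 + h_0·m_1 = 6(Δ_0 - s'(0)) = 36 and h_1·m_1 + 2h_1·m_2 = 6(s'(3) - Δ_1) = 3.
Hence m_0 = 45/2, m_1 = -9, m_2 = 21/4.
On [1, 3], with s_1(t) = a_1 + b_1·(t - 1) + c_1·(t - 1)² + d_1·(t - 1)³: c_1 = m_1/2 = -9/2, d_1 = (m_2 - m_1)/(6h_1) = 19/16, b_1 = Δ_1 - h_1(2m_1 + m_2)/6 = 11/4.

1.1875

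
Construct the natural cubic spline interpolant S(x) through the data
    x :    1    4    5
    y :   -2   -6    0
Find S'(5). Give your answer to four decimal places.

Put M_i = S'' at the i-th knot. Here h = (3, 1) and Δ = (-4/3, 6), so the interior equations h_(i-1)·M_(i-1) + 2(h_(i-1)+h_i)·M_i + h_i·M_(i+1) = 6(Δ_i − Δ_(i-1)) read
  3·M_0 + 8·M_1 + 1·M_2 = 6(Δ_1 - Δ_0) = 44
Natural end conditions: M_0 = M_2 = 0.
Hence M_0 = 0, M_1 = 11/2, M_2 = 0.
On [4, 5], S'(x) = b_1 + 2c_1·(x - 4) + 3d_1·(x - 4)² with b_1 = Δ_1 - h_1(2M_1 + M_2)/6 = 25/6, c_1 = M_1/2 = 11/4, d_1 = (M_2 - M_1)/(6h_1) = -11/12. So S'(5) = 83/12.

6.9167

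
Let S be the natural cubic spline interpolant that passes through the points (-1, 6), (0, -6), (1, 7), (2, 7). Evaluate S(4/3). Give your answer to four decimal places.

With m_i denoting the second derivative at x_i, h_i = 1, 1, 1, and Δ_i = (y_(i+1) − y_i)/h_i = -12, 13, 0:
  1·m_0 + 4·m_1 + 1·m_2 = 6(Δ_1 - Δ_0) = 150
  1·m_1 + 4·m_2 + 1·m_3 = 6(Δ_2 - Δ_1) = -78
Natural end conditions: m_0 = m_3 = 0.
Hence m_0 = 0, m_1 = 226/5, m_2 = -154/5, m_3 = 0.
On [1, 2], S(x) = 7 + 154/15·(x - 1) - 77/5·(x - 1)² + 77/15·(x - 1)³.
With (x - 1) = 1/3: S(4/3) = 721/81.

8.9012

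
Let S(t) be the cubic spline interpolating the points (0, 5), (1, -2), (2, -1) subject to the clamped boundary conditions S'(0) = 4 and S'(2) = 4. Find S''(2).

With σ_i denoting the second derivative at x_i, h_i = 1, 1, and Δ_i = (y_(i+1) − y_i)/h_i = -7, 1:
  1·σ_0 + 4·σ_1 + 1·σ_2 = 6(Δ_1 - Δ_0) = 48
Clamped end conditions give two more equations: 2h_0·σ_0 + h_0·σ_1 = 6(Δ_0 - S'(0)) = -66 and h_1·σ_1 + 2h_1·σ_2 = 6(S'(2) - Δ_1) = 18.
Solving: σ_0 = -45, σ_1 = 24, σ_2 = -3.

-3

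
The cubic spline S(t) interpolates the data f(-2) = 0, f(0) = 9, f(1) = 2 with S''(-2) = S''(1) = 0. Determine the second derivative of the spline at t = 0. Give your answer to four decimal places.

With M_i denoting the second derivative at x_i, h_i = 2, 1, and Δ_i = (y_(i+1) − y_i)/h_i = 9/2, -7:
  2·M_0 + 6·M_1 + 1·M_2 = 6(Δ_1 - Δ_0) = -69
Natural end conditions: M_0 = M_2 = 0.
Solving: M_0 = 0, M_1 = -23/2, M_2 = 0.

-11.5000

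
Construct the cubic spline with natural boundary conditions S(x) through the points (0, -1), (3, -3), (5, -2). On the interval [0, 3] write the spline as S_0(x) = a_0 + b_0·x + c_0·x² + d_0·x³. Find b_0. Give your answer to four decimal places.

-1.0167

Put M_i = S'' at the i-th knot. Here h = (3, 2) and Δ = (-2/3, 1/2), so the interior equations h_(i-1)·M_(i-1) + 2(h_(i-1)+h_i)·M_i + h_i·M_(i+1) = 6(Δ_i − Δ_(i-1)) read
  3·M_0 + 10·M_1 + 2·M_2 = 6(Δ_1 - Δ_0) = 7
Natural end conditions: M_0 = M_2 = 0.
Hence M_0 = 0, M_1 = 7/10, M_2 = 0.
On [0, 3], with S_0(x) = a_0 + b_0·x + c_0·x² + d_0·x³: c_0 = M_0/2 = 0, d_0 = (M_1 - M_0)/(6h_0) = 7/180, b_0 = Δ_0 - h_0(2M_0 + M_1)/6 = -61/60.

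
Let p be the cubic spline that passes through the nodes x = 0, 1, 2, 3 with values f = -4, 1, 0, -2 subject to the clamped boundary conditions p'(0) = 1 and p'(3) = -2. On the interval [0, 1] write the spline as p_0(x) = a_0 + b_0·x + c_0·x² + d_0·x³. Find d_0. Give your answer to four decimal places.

-5.6000

Let m_i = p''(x_i). Step sizes h_i = 1, 1, 1; slopes of the chords Δ_i = (y_(i+1) - y_i)/h_i = 5, -1, -2.
  1·m_0 + 4·m_1 + 1·m_2 = 6(Δ_1 - Δ_0) = -36
  1·m_1 + 4·m_2 + 1·m_3 = 6(Δ_2 - Δ_1) = -6
Clamped end conditions give two more equations: 2h_0·m_0 + h_0·m_1 = 6(Δ_0 - p'(0)) = 24 and h_2·m_2 + 2h_2·m_3 = 6(p'(3) - Δ_2) = 0.
Solving the tridiagonal system: m_0 = 96/5, m_1 = -72/5, m_2 = 12/5, m_3 = -6/5.
On [0, 1], with p_0(x) = a_0 + b_0·x + c_0·x² + d_0·x³: c_0 = m_0/2 = 48/5, d_0 = (m_1 - m_0)/(6h_0) = -28/5, b_0 = Δ_0 - h_0(2m_0 + m_1)/6 = 1.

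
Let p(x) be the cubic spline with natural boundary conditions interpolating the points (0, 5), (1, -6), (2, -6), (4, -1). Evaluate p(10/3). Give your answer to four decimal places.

-2.6151

With σ_i denoting the second derivative at x_i, h_i = 1, 1, 2, and Δ_i = (y_(i+1) − y_i)/h_i = -11, 0, 5/2:
  1·σ_0 + 4·σ_1 + 1·σ_2 = 6(Δ_1 - Δ_0) = 66
  1·σ_1 + 6·σ_2 + 2·σ_3 = 6(Δ_2 - Δ_1) = 15
Natural end conditions: σ_0 = σ_3 = 0.
Solving: σ_0 = 0, σ_1 = 381/23, σ_2 = -6/23, σ_3 = 0.
On [2, 4], p(x) = -6 + 123/46·(x - 2) - 3/23·(x - 2)² + 1/46·(x - 2)³.
With (x - 2) = 4/3: p(10/3) = -1624/621.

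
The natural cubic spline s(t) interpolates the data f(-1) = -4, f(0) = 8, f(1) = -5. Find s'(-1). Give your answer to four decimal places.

18.2500

Let M_i = s''(x_i). Step sizes h_i = 1, 1; slopes of the chords Δ_i = (y_(i+1) - y_i)/h_i = 12, -13.
  1·M_0 + 4·M_1 + 1·M_2 = 6(Δ_1 - Δ_0) = -150
Natural end conditions: M_0 = M_2 = 0.
Solving: M_0 = 0, M_1 = -75/2, M_2 = 0.
On [-1, 0], s'(t) = b_0 + 2c_0·(t + 1) + 3d_0·(t + 1)² with b_0 = Δ_0 - h_0(2M_0 + M_1)/6 = 73/4, c_0 = M_0/2 = 0, d_0 = (M_1 - M_0)/(6h_0) = -25/4. So s'(-1) = 73/4.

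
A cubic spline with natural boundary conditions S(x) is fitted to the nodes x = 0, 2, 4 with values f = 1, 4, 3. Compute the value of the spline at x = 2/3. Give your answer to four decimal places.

2.2963

Write M_i for S''(x_i). With h_i = 2, 2 and divided differences Δ_i = 3/2, -1/2, the continuity of S' gives the tridiagonal system
  2·M_0 + 8·M_1 + 2·M_2 = 6(Δ_1 - Δ_0) = -12
Natural end conditions: M_0 = M_2 = 0.
Hence M_0 = 0, M_1 = -3/2, M_2 = 0.
On [0, 2], S(x) = 1 + 2·x + 0·x² - 1/8·x³.
With x = 2/3: S(2/3) = 62/27.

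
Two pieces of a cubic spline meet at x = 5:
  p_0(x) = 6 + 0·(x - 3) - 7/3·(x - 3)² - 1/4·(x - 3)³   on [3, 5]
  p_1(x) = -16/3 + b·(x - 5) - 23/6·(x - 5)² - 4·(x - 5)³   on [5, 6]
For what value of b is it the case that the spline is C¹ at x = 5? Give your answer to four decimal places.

-12.3333

p_0'(x) = 0 - 14/3·(x - 3) - 3/4·(x - 3)², so p_0'(5) = -37/3. On the right, p_1'(5) = b, so b = -37/3.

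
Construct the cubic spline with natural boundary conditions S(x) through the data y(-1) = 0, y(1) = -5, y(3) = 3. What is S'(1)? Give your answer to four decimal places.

With m_i denoting the second derivative at x_i, h_i = 2, 2, and Δ_i = (y_(i+1) − y_i)/h_i = -5/2, 4:
  2·m_0 + 8·m_1 + 2·m_2 = 6(Δ_1 - Δ_0) = 39
Natural end conditions: m_0 = m_2 = 0.
Forward elimination and back-substitution give m_0 = 0, m_1 = 39/8, m_2 = 0.
On [1, 3], S'(x) = b_1 + 2c_1·(x - 1) + 3d_1·(x - 1)² with b_1 = Δ_1 - h_1(2m_1 + m_2)/6 = 3/4, c_1 = m_1/2 = 39/16, d_1 = (m_2 - m_1)/(6h_1) = -13/32. So S'(1) = 3/4.

0.7500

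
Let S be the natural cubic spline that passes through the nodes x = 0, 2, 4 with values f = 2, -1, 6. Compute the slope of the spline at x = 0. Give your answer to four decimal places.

-2.7500

Let M_i = S''(x_i). Step sizes h_i = 2, 2; slopes of the chords Δ_i = (y_(i+1) - y_i)/h_i = -3/2, 7/2.
  2·M_0 + 8·M_1 + 2·M_2 = 6(Δ_1 - Δ_0) = 30
Natural end conditions: M_0 = M_2 = 0.
Solving: M_0 = 0, M_1 = 15/4, M_2 = 0.
On [0, 2], S'(x) = b_0 + 2c_0·x + 3d_0·x² with b_0 = Δ_0 - h_0(2M_0 + M_1)/6 = -11/4, c_0 = M_0/2 = 0, d_0 = (M_1 - M_0)/(6h_0) = 5/16. So S'(0) = -11/4.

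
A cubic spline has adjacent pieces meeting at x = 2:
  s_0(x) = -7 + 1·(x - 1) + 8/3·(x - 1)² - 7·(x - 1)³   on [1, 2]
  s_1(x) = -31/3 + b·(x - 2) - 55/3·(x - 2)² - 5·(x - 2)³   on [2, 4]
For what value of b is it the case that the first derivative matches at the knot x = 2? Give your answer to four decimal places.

s_0'(x) = 1 + 16/3·(x - 1) - 21·(x - 1)², so s_0'(2) = -44/3. On the right, s_1'(2) = b, so b = -44/3.

-14.6667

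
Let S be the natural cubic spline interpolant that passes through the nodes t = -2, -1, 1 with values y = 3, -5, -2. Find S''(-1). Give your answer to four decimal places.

9.5000

With M_i denoting the second derivative at x_i, h_i = 1, 2, and Δ_i = (y_(i+1) − y_i)/h_i = -8, 3/2:
  1·M_0 + 6·M_1 + 2·M_2 = 6(Δ_1 - Δ_0) = 57
Natural end conditions: M_0 = M_2 = 0.
Forward elimination and back-substitution give M_0 = 0, M_1 = 19/2, M_2 = 0.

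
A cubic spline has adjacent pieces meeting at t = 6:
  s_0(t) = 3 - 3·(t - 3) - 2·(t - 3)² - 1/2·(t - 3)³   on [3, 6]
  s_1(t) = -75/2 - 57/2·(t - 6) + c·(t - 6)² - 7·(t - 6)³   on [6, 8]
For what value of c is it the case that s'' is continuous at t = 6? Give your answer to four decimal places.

s_0''(t) = -4 - 3·(t - 3), so s_0''(6) = -13. On the right, s_1''(6) = 2c, so c = -13/2.

-6.5000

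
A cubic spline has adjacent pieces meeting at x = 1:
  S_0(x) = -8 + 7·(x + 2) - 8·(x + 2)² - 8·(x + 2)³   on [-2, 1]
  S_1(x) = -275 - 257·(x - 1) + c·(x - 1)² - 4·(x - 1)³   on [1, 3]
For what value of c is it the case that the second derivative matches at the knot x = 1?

S_0''(x) = -16 - 48·(x + 2), so S_0''(1) = -160. On the right, S_1''(1) = 2c, so c = -80.

-80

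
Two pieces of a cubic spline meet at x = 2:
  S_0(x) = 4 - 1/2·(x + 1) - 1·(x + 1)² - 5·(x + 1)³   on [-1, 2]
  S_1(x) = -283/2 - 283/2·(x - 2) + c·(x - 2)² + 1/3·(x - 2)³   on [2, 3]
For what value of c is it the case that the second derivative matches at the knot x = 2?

-46

S_0''(x) = -2 - 30·(x + 1), so S_0''(2) = -92. On the right, S_1''(2) = 2c, so c = -46.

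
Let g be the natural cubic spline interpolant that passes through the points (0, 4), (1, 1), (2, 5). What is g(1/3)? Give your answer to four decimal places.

2.4815

Put m_i = g'' at the i-th knot. Here h = (1, 1) and Δ = (-3, 4), so the interior equations h_(i-1)·m_(i-1) + 2(h_(i-1)+h_i)·m_i + h_i·m_(i+1) = 6(Δ_i − Δ_(i-1)) read
  1·m_0 + 4·m_1 + 1·m_2 = 6(Δ_1 - Δ_0) = 42
Natural end conditions: m_0 = m_2 = 0.
Solving: m_0 = 0, m_1 = 21/2, m_2 = 0.
On [0, 1], g(x) = 4 - 19/4·x + 0·x² + 7/4·x³.
With x = 1/3: g(1/3) = 67/27.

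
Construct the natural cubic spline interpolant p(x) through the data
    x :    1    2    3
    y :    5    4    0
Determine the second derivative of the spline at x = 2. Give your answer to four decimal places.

-4.5000

Write σ_i for p''(x_i). With h_i = 1, 1 and divided differences Δ_i = -1, -4, the continuity of p' gives the tridiagonal system
  1·σ_0 + 4·σ_1 + 1·σ_2 = 6(Δ_1 - Δ_0) = -18
Natural end conditions: σ_0 = σ_2 = 0.
Hence σ_0 = 0, σ_1 = -9/2, σ_2 = 0.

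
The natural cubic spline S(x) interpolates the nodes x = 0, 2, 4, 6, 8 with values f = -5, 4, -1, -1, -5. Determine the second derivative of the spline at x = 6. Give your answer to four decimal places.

-2.5179

With m_i denoting the second derivative at x_i, h_i = 2, 2, 2, 2, and Δ_i = (y_(i+1) − y_i)/h_i = 9/2, -5/2, 0, -2:
  2·m_0 + 8·m_1 + 2·m_2 = 6(Δ_1 - Δ_0) = -42
  2·m_1 + 8·m_2 + 2·m_3 = 6(Δ_2 - Δ_1) = 15
  2·m_2 + 8·m_3 + 2·m_4 = 6(Δ_3 - Δ_2) = -12
Natural end conditions: m_0 = m_4 = 0.
Solving the tridiagonal system: m_0 = 0, m_1 = -351/56, m_2 = 57/14, m_3 = -141/56, m_4 = 0.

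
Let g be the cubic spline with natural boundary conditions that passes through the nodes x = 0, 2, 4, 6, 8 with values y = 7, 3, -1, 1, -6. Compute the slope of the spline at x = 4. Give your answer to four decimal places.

Write m_i for g''(x_i). With h_i = 2, 2, 2, 2 and divided differences Δ_i = -2, -2, 1, -7/2, the continuity of g' gives the tridiagonal system
  2·m_0 + 8·m_1 + 2·m_2 = 6(Δ_1 - Δ_0) = 0
  2·m_1 + 8·m_2 + 2·m_3 = 6(Δ_2 - Δ_1) = 18
  2·m_2 + 8·m_3 + 2·m_4 = 6(Δ_3 - Δ_2) = -27
Natural end conditions: m_0 = m_4 = 0.
Hence m_0 = 0, m_1 = -99/112, m_2 = 99/28, m_3 = -477/112, m_4 = 0.
On [4, 6], g'(x) = b_2 + 2c_2·(x - 4) + 3d_2·(x - 4)² with b_2 = Δ_2 - h_2(2m_2 + m_3)/6 = 1/16, c_2 = m_2/2 = 99/56, d_2 = (m_3 - m_2)/(6h_2) = -291/448. So g'(4) = 1/16.

0.0625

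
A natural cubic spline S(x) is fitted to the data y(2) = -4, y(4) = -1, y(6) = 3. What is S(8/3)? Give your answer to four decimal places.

Put σ_i = S'' at the i-th knot. Here h = (2, 2) and Δ = (3/2, 2), so the interior equations h_(i-1)·σ_(i-1) + 2(h_(i-1)+h_i)·σ_i + h_i·σ_(i+1) = 6(Δ_i − Δ_(i-1)) read
  2·σ_0 + 8·σ_1 + 2·σ_2 = 6(Δ_1 - Δ_0) = 3
Natural end conditions: σ_0 = σ_2 = 0.
Forward elimination and back-substitution give σ_0 = 0, σ_1 = 3/8, σ_2 = 0.
On [2, 4], S(x) = -4 + 11/8·(x - 2) + 0·(x - 2)² + 1/32·(x - 2)³.
With (x - 2) = 2/3: S(8/3) = -83/27.

-3.0741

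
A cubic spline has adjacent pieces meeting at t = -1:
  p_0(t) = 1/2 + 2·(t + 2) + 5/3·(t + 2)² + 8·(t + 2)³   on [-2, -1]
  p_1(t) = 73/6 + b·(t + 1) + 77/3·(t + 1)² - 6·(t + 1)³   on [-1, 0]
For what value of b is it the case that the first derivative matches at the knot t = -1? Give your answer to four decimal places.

p_0'(t) = 2 + 10/3·(t + 2) + 24·(t + 2)², so p_0'(-1) = 88/3. On the right, p_1'(-1) = b, so b = 88/3.

29.3333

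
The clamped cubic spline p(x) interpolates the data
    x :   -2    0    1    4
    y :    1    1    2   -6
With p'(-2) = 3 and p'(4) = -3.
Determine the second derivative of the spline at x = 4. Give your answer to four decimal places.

Put M_i = p'' at the i-th knot. Here h = (2, 1, 3) and Δ = (0, 1, -8/3), so the interior equations h_(i-1)·M_(i-1) + 2(h_(i-1)+h_i)·M_i + h_i·M_(i+1) = 6(Δ_i − Δ_(i-1)) read
  2·M_0 + 6·M_1 + 1·M_2 = 6(Δ_1 - Δ_0) = 6
  1·M_1 + 8·M_2 + 3·M_3 = 6(Δ_2 - Δ_1) = -22
Clamped end conditions give two more equations: 2h_0·M_0 + h_0·M_1 = 6(Δ_0 - p'(-2)) = -18 and h_2·M_2 + 2h_2·M_3 = 6(p'(4) - Δ_2) = -2.
Forward elimination and back-substitution give M_0 = -134/21, M_1 = 79/21, M_2 = -80/21, M_3 = 11/7.

1.5714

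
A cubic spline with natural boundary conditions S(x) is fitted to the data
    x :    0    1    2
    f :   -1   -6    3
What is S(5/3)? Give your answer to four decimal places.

Put M_i = S'' at the i-th knot. Here h = (1, 1) and Δ = (-5, 9), so the interior equations h_(i-1)·M_(i-1) + 2(h_(i-1)+h_i)·M_i + h_i·M_(i+1) = 6(Δ_i − Δ_(i-1)) read
  1·M_0 + 4·M_1 + 1·M_2 = 6(Δ_1 - Δ_0) = 84
Natural end conditions: M_0 = M_2 = 0.
Solving: M_0 = 0, M_1 = 21, M_2 = 0.
On [1, 2], S(x) = -6 + 2·(x - 1) + 21/2·(x - 1)² - 7/2·(x - 1)³.
With (x - 1) = 2/3: S(5/3) = -28/27.

-1.0370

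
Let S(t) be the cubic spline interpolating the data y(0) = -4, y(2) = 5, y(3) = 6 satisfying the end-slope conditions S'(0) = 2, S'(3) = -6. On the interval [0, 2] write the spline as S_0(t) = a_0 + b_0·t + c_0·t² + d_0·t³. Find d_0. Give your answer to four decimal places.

Put M_i = S'' at the i-th knot. Here h = (2, 1) and Δ = (9/2, 1), so the interior equations h_(i-1)·M_(i-1) + 2(h_(i-1)+h_i)·M_i + h_i·M_(i+1) = 6(Δ_i − Δ_(i-1)) read
  2·M_0 + 6·M_1 + 1·M_2 = 6(Δ_1 - Δ_0) = -21
Clamped end conditions give two more equations: 2h_0·M_0 + h_0·M_1 = 6(Δ_0 - S'(0)) = 15 and h_1·M_1 + 2h_1·M_2 = 6(S'(3) - Δ_1) = -42.
Solving: M_0 = 55/12, M_1 = -5/3, M_2 = -121/6.
On [0, 2], with S_0(t) = a_0 + b_0·t + c_0·t² + d_0·t³: c_0 = M_0/2 = 55/24, d_0 = (M_1 - M_0)/(6h_0) = -25/48, b_0 = Δ_0 - h_0(2M_0 + M_1)/6 = 2.

-0.5208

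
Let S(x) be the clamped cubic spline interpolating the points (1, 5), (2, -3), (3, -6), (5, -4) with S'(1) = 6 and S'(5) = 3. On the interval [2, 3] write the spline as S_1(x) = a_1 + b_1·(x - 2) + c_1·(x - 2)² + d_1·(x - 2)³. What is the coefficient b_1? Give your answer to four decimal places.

-9.8182

With m_i denoting the second derivative at x_i, h_i = 1, 1, 2, and Δ_i = (y_(i+1) − y_i)/h_i = -8, -3, 1:
  1·m_0 + 4·m_1 + 1·m_2 = 6(Δ_1 - Δ_0) = 30
  1·m_1 + 6·m_2 + 2·m_3 = 6(Δ_2 - Δ_1) = 24
Clamped end conditions give two more equations: 2h_0·m_0 + h_0·m_1 = 6(Δ_0 - S'(1)) = -84 and h_2·m_2 + 2h_2·m_3 = 6(S'(5) - Δ_2) = 12.
Forward elimination and back-substitution give m_0 = -576/11, m_1 = 228/11, m_2 = -6/11, m_3 = 36/11.
On [2, 3], with S_1(x) = a_1 + b_1·(x - 2) + c_1·(x - 2)² + d_1·(x - 2)³: c_1 = m_1/2 = 114/11, d_1 = (m_2 - m_1)/(6h_1) = -39/11, b_1 = Δ_1 - h_1(2m_1 + m_2)/6 = -108/11.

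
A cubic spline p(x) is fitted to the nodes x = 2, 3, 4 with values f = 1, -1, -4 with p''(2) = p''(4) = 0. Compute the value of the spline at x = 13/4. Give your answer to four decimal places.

Let M_i = p''(x_i). Step sizes h_i = 1, 1; slopes of the chords Δ_i = (y_(i+1) - y_i)/h_i = -2, -3.
  1·M_0 + 4·M_1 + 1·M_2 = 6(Δ_1 - Δ_0) = -6
Natural end conditions: M_0 = M_2 = 0.
Hence M_0 = 0, M_1 = -3/2, M_2 = 0.
On [3, 4], p(x) = -1 - 5/2·(x - 3) - 3/4·(x - 3)² + 1/4·(x - 3)³.
With (x - 3) = 1/4: p(13/4) = -427/256.

-1.6680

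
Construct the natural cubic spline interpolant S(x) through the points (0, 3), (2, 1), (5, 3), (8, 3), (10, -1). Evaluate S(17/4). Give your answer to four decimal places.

With σ_i denoting the second derivative at x_i, h_i = 2, 3, 3, 2, and Δ_i = (y_(i+1) − y_i)/h_i = -1, 2/3, 0, -2:
  2·σ_0 + 10·σ_1 + 3·σ_2 = 6(Δ_1 - Δ_0) = 10
  3·σ_1 + 12·σ_2 + 3·σ_3 = 6(Δ_2 - Δ_1) = -4
  3·σ_2 + 10·σ_3 + 2·σ_4 = 6(Δ_3 - Δ_2) = -12
Natural end conditions: σ_0 = σ_4 = 0.
Solving the tridiagonal system: σ_0 = 0, σ_1 = 11/10, σ_2 = -1/3, σ_3 = -11/10, σ_4 = 0.
On [2, 5], S(x) = 1 - 4/15·(x - 2) + 11/20·(x - 2)² - 43/540·(x - 2)³.
With (x - 2) = 9/4: S(17/4) = 583/256.

2.2773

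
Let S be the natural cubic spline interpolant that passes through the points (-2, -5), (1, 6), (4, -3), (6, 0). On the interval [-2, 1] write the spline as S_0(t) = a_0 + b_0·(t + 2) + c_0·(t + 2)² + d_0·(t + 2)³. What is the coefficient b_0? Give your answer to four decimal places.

Put σ_i = S'' at the i-th knot. Here h = (3, 3, 2) and Δ = (11/3, -3, 3/2), so the interior equations h_(i-1)·σ_(i-1) + 2(h_(i-1)+h_i)·σ_i + h_i·σ_(i+1) = 6(Δ_i − Δ_(i-1)) read
  3·σ_0 + 12·σ_1 + 3·σ_2 = 6(Δ_1 - Δ_0) = -40
  3·σ_1 + 10·σ_2 + 2·σ_3 = 6(Δ_2 - Δ_1) = 27
Natural end conditions: σ_0 = σ_3 = 0.
Hence σ_0 = 0, σ_1 = -13/3, σ_2 = 4, σ_3 = 0.
On [-2, 1], with S_0(t) = a_0 + b_0·(t + 2) + c_0·(t + 2)² + d_0·(t + 2)³: c_0 = σ_0/2 = 0, d_0 = (σ_1 - σ_0)/(6h_0) = -13/54, b_0 = Δ_0 - h_0(2σ_0 + σ_1)/6 = 35/6.

5.8333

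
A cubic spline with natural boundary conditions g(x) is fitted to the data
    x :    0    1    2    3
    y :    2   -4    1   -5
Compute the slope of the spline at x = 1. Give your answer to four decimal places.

Let M_i = g''(x_i). Step sizes h_i = 1, 1, 1; slopes of the chords Δ_i = (y_(i+1) - y_i)/h_i = -6, 5, -6.
  1·M_0 + 4·M_1 + 1·M_2 = 6(Δ_1 - Δ_0) = 66
  1·M_1 + 4·M_2 + 1·M_3 = 6(Δ_2 - Δ_1) = -66
Natural end conditions: M_0 = M_3 = 0.
Solving: M_0 = 0, M_1 = 22, M_2 = -22, M_3 = 0.
On [1, 2], g'(x) = b_1 + 2c_1·(x - 1) + 3d_1·(x - 1)² with b_1 = Δ_1 - h_1(2M_1 + M_2)/6 = 4/3, c_1 = M_1/2 = 11, d_1 = (M_2 - M_1)/(6h_1) = -22/3. So g'(1) = 4/3.

1.3333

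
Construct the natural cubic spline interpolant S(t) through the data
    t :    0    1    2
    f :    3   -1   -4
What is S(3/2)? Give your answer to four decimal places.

Let M_i = S''(x_i). Step sizes h_i = 1, 1; slopes of the chords Δ_i = (y_(i+1) - y_i)/h_i = -4, -3.
  1·M_0 + 4·M_1 + 1·M_2 = 6(Δ_1 - Δ_0) = 6
Natural end conditions: M_0 = M_2 = 0.
Hence M_0 = 0, M_1 = 3/2, M_2 = 0.
On [1, 2], S(t) = -1 - 7/2·(t - 1) + 3/4·(t - 1)² - 1/4·(t - 1)³.
With (t - 1) = 1/2: S(3/2) = -83/32.

-2.5938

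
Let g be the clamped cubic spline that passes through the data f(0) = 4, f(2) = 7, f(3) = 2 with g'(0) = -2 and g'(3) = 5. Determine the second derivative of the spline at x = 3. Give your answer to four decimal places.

38.8333

Let m_i = g''(x_i). Step sizes h_i = 2, 1; slopes of the chords Δ_i = (y_(i+1) - y_i)/h_i = 3/2, -5.
  2·m_0 + 6·m_1 + 1·m_2 = 6(Δ_1 - Δ_0) = -39
Clamped end conditions give two more equations: 2h_0·m_0 + h_0·m_1 = 6(Δ_0 - g'(0)) = 21 and h_1·m_1 + 2h_1·m_2 = 6(g'(3) - Δ_1) = 60.
Solving the tridiagonal system: m_0 = 169/12, m_1 = -53/3, m_2 = 233/6.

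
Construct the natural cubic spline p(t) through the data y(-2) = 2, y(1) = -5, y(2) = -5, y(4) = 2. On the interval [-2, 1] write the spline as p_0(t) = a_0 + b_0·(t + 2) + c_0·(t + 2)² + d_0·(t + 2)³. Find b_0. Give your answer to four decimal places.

-3.0035

Let M_i = p''(x_i). Step sizes h_i = 3, 1, 2; slopes of the chords Δ_i = (y_(i+1) - y_i)/h_i = -7/3, 0, 7/2.
  3·M_0 + 8·M_1 + 1·M_2 = 6(Δ_1 - Δ_0) = 14
  1·M_1 + 6·M_2 + 2·M_3 = 6(Δ_2 - Δ_1) = 21
Natural end conditions: M_0 = M_3 = 0.
Solving the tridiagonal system: M_0 = 0, M_1 = 63/47, M_2 = 154/47, M_3 = 0.
On [-2, 1], with p_0(t) = a_0 + b_0·(t + 2) + c_0·(t + 2)² + d_0·(t + 2)³: c_0 = M_0/2 = 0, d_0 = (M_1 - M_0)/(6h_0) = 7/94, b_0 = Δ_0 - h_0(2M_0 + M_1)/6 = -847/282.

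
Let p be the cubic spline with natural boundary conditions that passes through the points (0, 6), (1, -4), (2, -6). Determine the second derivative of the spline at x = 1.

Let σ_i = p''(x_i). Step sizes h_i = 1, 1; slopes of the chords Δ_i = (y_(i+1) - y_i)/h_i = -10, -2.
  1·σ_0 + 4·σ_1 + 1·σ_2 = 6(Δ_1 - Δ_0) = 48
Natural end conditions: σ_0 = σ_2 = 0.
Solving the tridiagonal system: σ_0 = 0, σ_1 = 12, σ_2 = 0.

12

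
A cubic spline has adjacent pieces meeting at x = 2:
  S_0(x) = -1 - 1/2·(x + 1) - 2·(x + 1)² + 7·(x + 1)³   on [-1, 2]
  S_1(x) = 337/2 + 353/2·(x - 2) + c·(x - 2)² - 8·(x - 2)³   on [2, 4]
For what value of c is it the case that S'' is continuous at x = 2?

61

S_0''(x) = -4 + 42·(x + 1), so S_0''(2) = 122. On the right, S_1''(2) = 2c, so c = 61.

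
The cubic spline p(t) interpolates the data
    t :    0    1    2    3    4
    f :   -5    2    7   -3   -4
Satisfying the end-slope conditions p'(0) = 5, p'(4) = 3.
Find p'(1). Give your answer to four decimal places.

Put m_i = p'' at the i-th knot. Here h = (1, 1, 1, 1) and Δ = (7, 5, -10, -1), so the interior equations h_(i-1)·m_(i-1) + 2(h_(i-1)+h_i)·m_i + h_i·m_(i+1) = 6(Δ_i − Δ_(i-1)) read
  1·m_0 + 4·m_1 + 1·m_2 = 6(Δ_1 - Δ_0) = -12
  1·m_1 + 4·m_2 + 1·m_3 = 6(Δ_2 - Δ_1) = -90
  1·m_2 + 4·m_3 + 1·m_4 = 6(Δ_3 - Δ_2) = 54
Clamped end conditions give two more equations: 2h_0·m_0 + h_0·m_1 = 6(Δ_0 - p'(0)) = 12 and h_3·m_3 + 2h_3·m_4 = 6(p'(4) - Δ_3) = 24.
Forward elimination and back-substitution give m_0 = 127/28, m_1 = 41/14, m_2 = -113/4, m_3 = 281/14, m_4 = 55/28.
On [1, 2], p'(t) = b_1 + 2c_1·(t - 1) + 3d_1·(t - 1)² with b_1 = Δ_1 - h_1(2m_1 + m_2)/6 = 489/56, c_1 = m_1/2 = 41/28, d_1 = (m_2 - m_1)/(6h_1) = -291/56. So p'(1) = 489/56.

8.7321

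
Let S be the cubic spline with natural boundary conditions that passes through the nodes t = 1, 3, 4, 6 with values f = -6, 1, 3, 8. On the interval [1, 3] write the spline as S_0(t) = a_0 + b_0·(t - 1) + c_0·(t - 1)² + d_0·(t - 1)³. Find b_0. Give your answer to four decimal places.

4.0429

Write M_i for S''(x_i). With h_i = 2, 1, 2 and divided differences Δ_i = 7/2, 2, 5/2, the continuity of S' gives the tridiagonal system
  2·M_0 + 6·M_1 + 1·M_2 = 6(Δ_1 - Δ_0) = -9
  1·M_1 + 6·M_2 + 2·M_3 = 6(Δ_2 - Δ_1) = 3
Natural end conditions: M_0 = M_3 = 0.
Solving: M_0 = 0, M_1 = -57/35, M_2 = 27/35, M_3 = 0.
On [1, 3], with S_0(t) = a_0 + b_0·(t - 1) + c_0·(t - 1)² + d_0·(t - 1)³: c_0 = M_0/2 = 0, d_0 = (M_1 - M_0)/(6h_0) = -19/140, b_0 = Δ_0 - h_0(2M_0 + M_1)/6 = 283/70.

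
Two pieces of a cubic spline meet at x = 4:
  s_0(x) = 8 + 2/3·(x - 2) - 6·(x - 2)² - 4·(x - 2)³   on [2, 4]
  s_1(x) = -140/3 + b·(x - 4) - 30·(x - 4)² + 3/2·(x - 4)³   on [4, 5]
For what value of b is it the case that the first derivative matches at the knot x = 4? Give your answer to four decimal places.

s_0'(x) = 2/3 - 12·(x - 2) - 12·(x - 2)², so s_0'(4) = -214/3. On the right, s_1'(4) = b, so b = -214/3.

-71.3333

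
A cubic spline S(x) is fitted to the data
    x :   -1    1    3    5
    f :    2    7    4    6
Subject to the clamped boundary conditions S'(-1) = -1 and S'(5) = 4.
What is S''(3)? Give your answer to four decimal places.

2.4667

Write M_i for S''(x_i). With h_i = 2, 2, 2 and divided differences Δ_i = 5/2, -3/2, 1, the continuity of S' gives the tridiagonal system
  2·M_0 + 8·M_1 + 2·M_2 = 6(Δ_1 - Δ_0) = -24
  2·M_1 + 8·M_2 + 2·M_3 = 6(Δ_2 - Δ_1) = 15
Clamped end conditions give two more equations: 2h_0·M_0 + h_0·M_1 = 6(Δ_0 - S'(-1)) = 21 and h_2·M_2 + 2h_2·M_3 = 6(S'(5) - Δ_2) = 18.
Solving: M_0 = 121/15, M_1 = -169/30, M_2 = 37/15, M_3 = 49/15.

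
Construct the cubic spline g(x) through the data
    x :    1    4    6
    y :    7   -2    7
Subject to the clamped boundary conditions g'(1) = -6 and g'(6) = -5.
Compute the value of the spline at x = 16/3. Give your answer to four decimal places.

Let σ_i = g''(x_i). Step sizes h_i = 3, 2; slopes of the chords Δ_i = (y_(i+1) - y_i)/h_i = -3, 9/2.
  3·σ_0 + 10·σ_1 + 2·σ_2 = 6(Δ_1 - Δ_0) = 45
Clamped end conditions give two more equations: 2h_0·σ_0 + h_0·σ_1 = 6(Δ_0 - g'(1)) = 18 and h_1·σ_1 + 2h_1·σ_2 = 6(g'(6) - Δ_1) = -57.
Solving: σ_0 = -13/10, σ_1 = 43/5, σ_2 = -371/20.
On [4, 6], g(x) = -2 + 99/20·(x - 4) + 43/10·(x - 4)² - 181/80·(x - 4)³.
With (x - 4) = 4/3: g(16/3) = 929/135.

6.8815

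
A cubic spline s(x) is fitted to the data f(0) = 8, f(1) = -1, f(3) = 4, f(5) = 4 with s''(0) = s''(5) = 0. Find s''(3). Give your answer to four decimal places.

Put σ_i = s'' at the i-th knot. Here h = (1, 2, 2) and Δ = (-9, 5/2, 0), so the interior equations h_(i-1)·σ_(i-1) + 2(h_(i-1)+h_i)·σ_i + h_i·σ_(i+1) = 6(Δ_i − Δ_(i-1)) read
  1·σ_0 + 6·σ_1 + 2·σ_2 = 6(Δ_1 - Δ_0) = 69
  2·σ_1 + 8·σ_2 + 2·σ_3 = 6(Δ_2 - Δ_1) = -15
Natural end conditions: σ_0 = σ_3 = 0.
Solving the tridiagonal system: σ_0 = 0, σ_1 = 291/22, σ_2 = -57/11, σ_3 = 0.

-5.1818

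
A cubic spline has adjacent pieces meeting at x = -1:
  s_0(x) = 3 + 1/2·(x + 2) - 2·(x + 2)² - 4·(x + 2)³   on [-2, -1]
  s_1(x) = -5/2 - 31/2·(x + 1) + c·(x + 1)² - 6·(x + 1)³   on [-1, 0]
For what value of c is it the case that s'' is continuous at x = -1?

s_0''(x) = -4 - 24·(x + 2), so s_0''(-1) = -28. On the right, s_1''(-1) = 2c, so c = -14.

-14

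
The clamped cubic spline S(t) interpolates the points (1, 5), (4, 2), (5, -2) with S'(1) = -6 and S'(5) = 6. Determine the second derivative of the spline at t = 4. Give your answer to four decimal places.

Write M_i for S''(x_i). With h_i = 3, 1 and divided differences Δ_i = -1, -4, the continuity of S' gives the tridiagonal system
  3·M_0 + 8·M_1 + 1·M_2 = 6(Δ_1 - Δ_0) = -18
Clamped end conditions give two more equations: 2h_0·M_0 + h_0·M_1 = 6(Δ_0 - S'(1)) = 30 and h_1·M_1 + 2h_1·M_2 = 6(S'(5) - Δ_1) = 60.
Forward elimination and back-substitution give M_0 = 41/4, M_1 = -21/2, M_2 = 141/4.

-10.5000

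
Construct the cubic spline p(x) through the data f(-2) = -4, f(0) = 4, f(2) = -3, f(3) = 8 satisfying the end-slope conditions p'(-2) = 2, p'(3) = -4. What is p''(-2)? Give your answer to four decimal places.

With m_i denoting the second derivative at x_i, h_i = 2, 2, 1, and Δ_i = (y_(i+1) − y_i)/h_i = 4, -7/2, 11:
  2·m_0 + 8·m_1 + 2·m_2 = 6(Δ_1 - Δ_0) = -45
  2·m_1 + 6·m_2 + 1·m_3 = 6(Δ_2 - Δ_1) = 87
Clamped end conditions give two more equations: 2h_0·m_0 + h_0·m_1 = 6(Δ_0 - p'(-2)) = 12 and h_2·m_2 + 2h_2·m_3 = 6(p'(3) - Δ_2) = -90.
Solving: m_0 = 501/46, m_1 = -363/23, m_2 = 684/23, m_3 = -1377/23.

10.8913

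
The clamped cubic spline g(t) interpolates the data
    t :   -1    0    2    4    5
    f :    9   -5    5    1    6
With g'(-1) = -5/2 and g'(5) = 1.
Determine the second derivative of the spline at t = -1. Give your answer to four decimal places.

-51.2121

Put σ_i = g'' at the i-th knot. Here h = (1, 2, 2, 1) and Δ = (-14, 5, -2, 5), so the interior equations h_(i-1)·σ_(i-1) + 2(h_(i-1)+h_i)·σ_i + h_i·σ_(i+1) = 6(Δ_i − Δ_(i-1)) read
  1·σ_0 + 6·σ_1 + 2·σ_2 = 6(Δ_1 - Δ_0) = 114
  2·σ_1 + 8·σ_2 + 2·σ_3 = 6(Δ_2 - Δ_1) = -42
  2·σ_2 + 6·σ_3 + 1·σ_4 = 6(Δ_3 - Δ_2) = 42
Clamped end conditions give two more equations: 2h_0·σ_0 + h_0·σ_1 = 6(Δ_0 - g'(-1)) = -69 and h_3·σ_3 + 2h_3·σ_4 = 6(g'(5) - Δ_3) = -24.
Solving the tridiagonal system: σ_0 = -1690/33, σ_1 = 1103/33, σ_2 = -53/3, σ_3 = 536/33, σ_4 = -664/33.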